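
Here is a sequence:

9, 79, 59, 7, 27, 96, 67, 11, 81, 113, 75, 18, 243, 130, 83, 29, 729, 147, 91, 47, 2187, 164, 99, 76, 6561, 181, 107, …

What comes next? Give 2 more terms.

Read the sequence 4 terms at a time; column i is its own pattern.
Subsequence A: 9, 27, 81, 243, 729, 2187, 6561 — geometric with ratio 3.
Subsequence B: 79, 96, 113, 130, 147, 164, 181 — arithmetic with common difference +17.
Subsequence C: 59, 67, 75, 83, 91, 99, 107 — arithmetic, step +8.
Subsequence D: 7, 11, 18, 29, 47, 76 — Fibonacci-style (each term is the sum of the two before it).
Position 28 falls in subsequence D as its term 7, giving 123.
Term 29 comes from subsequence A (its 8th entry): 19683.

123, 19683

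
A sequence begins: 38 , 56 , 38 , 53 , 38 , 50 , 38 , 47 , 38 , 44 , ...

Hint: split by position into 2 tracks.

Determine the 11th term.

38

Split by position mod 2 into 2 tracks.
Stream A = 38, 38, 38, 38, 38: the constant sequence 38.
Stream B = 56, 53, 50, 47, 44: subtracting 3 each time.
The 11th slot belongs to stream A; its 6th term is 38.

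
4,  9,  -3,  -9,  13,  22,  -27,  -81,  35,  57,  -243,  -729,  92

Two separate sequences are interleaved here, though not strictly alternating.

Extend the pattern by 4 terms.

The slot pattern repeats as AABB (period 4), so there are 2 interleaved tracks.
Track A = 4, 9, 13, 22, 35, 57, 92: each term equals the sum of the previous two.
Track B = -3, -9, -27, -81, -243, -729: geometric, ×3 each step.
Term 14 comes from track A (its 8th entry): 149.
Position 15 → track B, term 7 = -2187.
The 16th slot belongs to track B; its 8th term is -6561.
The 17th slot belongs to track A; its 9th term is 241.

149, -2187, -6561, 241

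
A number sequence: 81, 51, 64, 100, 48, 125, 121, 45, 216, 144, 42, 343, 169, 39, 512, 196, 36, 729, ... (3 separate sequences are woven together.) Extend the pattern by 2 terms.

225, 33

The terms cycle through 3 interleaved subsequences.
Subsequence A: 81, 100, 121, 144, 169, 196. The squares 9², 10², 11², ….
Subsequence B: 51, 48, 45, 42, 39, 36. Arithmetic, step −3.
Subsequence C: 64, 125, 216, 343, 512, 729. The cubes 4³, 5³, 6³, ….
Position 19 falls in subsequence A as its term 7, giving 225.
Position 20 falls in subsequence B as its term 7, giving 33.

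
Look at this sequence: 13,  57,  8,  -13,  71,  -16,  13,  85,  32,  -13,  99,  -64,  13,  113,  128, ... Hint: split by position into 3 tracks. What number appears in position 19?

13

The terms cycle through 3 interleaved subsequences.
Track A: 13, -13, 13, -13, 13 (oscillating between 13 and -13).
Track B: 57, 71, 85, 99, 113 (linear: a_n = 43 + 14·n).
Track C: 8, -16, 32, -64, 128 (geometric with ratio -2).
Position 19 → track A, term 7 = 13.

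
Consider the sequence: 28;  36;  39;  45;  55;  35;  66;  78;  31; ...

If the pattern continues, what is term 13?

Reading positions in blocks of 3 reveals the pattern AAB — 2 tracks woven together.
Track A is 28, 36, 45, 55, 66, 78, which is triangular numbers n(n+1)/2 for n = 7, 8, ….
Track B is 39, 35, 31, which is subtracting 4 each time.
The 13th slot belongs to track A; its 9th term is 120.

120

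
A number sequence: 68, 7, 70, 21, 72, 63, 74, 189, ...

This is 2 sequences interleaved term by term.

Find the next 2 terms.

Taking every 2nd term gives 2 separate tracks.
Track A: 68, 70, 72, 74 (arithmetic, step +2).
Track B: 7, 21, 63, 189 (geometric with ratio 3).
Term 9 comes from track A (its 5th entry): 76.
Term 10 comes from track B (its 5th entry): 567.

76, 567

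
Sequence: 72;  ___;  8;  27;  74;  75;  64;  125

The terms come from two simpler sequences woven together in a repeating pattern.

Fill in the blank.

73

Reading positions in blocks of 4 reveals the pattern AABB — 2 tracks woven together.
Track A: 72, ?, 74, 75 — arithmetic with common difference +1.
Track B: 8, 27, 64, 125 — the cubes 2³, 3³, 4³, ….
So the missing entry in track A is 73.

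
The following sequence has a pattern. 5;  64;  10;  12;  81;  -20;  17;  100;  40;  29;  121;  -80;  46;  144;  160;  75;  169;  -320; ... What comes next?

Split by position mod 3 into 3 tracks.
Track A is 5, 12, 17, 29, 46, 75, which is a Fibonacci-like recurrence a_n = a_{n-1} + a_{n-2}.
Track B is 64, 81, 100, 121, 144, 169, which is consecutive squares n² from n = 8.
Track C is 10, -20, 40, -80, 160, -320, which is geometric with ratio -2.
Position 19 falls in track A as its term 7, giving 121.

121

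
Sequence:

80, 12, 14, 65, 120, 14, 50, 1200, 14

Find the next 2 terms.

35, 12000

Split by position mod 3 into 3 tracks.
Track A: 80, 65, 50 (arithmetic with common difference −15).
Track B: 12, 120, 1200 (a geometric progression (common ratio 10)).
Track C: 14, 14, 14 (the constant sequence 14).
Term 10 comes from track A (its 4th entry): 35.
The 11th slot belongs to track B; its 4th term is 12000.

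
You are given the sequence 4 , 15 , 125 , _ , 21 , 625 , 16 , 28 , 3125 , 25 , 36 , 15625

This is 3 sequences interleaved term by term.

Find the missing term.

Read the sequence 3 terms at a time; column i is its own pattern.
Subsequence A = 4, ?, 16, 25: perfect squares starting at 2².
Subsequence B = 15, 21, 28, 36: triangular numbers n(n+1)/2 for n = 5, 6, ….
Subsequence C = 125, 625, 3125, 15625: powers 5^3, 5^4, 5^5, ….
The gap is subsequence A's term 2; the rule gives 9.

9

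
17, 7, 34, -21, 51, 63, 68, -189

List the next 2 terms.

Split by position mod 2 into 2 tracks.
Track A: 17, 34, 51, 68 (linear: a_n = 17·n).
Track B: 7, -21, 63, -189 (a geometric progression (common ratio -3)).
Position 9 falls in track A as its term 5, giving 85.
The 10th slot belongs to track B; its 5th term is 567.

85, 567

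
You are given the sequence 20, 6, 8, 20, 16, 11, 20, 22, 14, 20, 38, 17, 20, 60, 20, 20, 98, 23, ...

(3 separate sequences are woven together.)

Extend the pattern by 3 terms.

20, 158, 26

Split by position mod 3 into 3 tracks.
Track A is 20, 20, 20, 20, 20, 20, which is constant 20.
Track B is 6, 16, 22, 38, 60, 98, which is a Fibonacci-like recurrence a_n = a_{n-1} + a_{n-2}.
Track C is 8, 11, 14, 17, 20, 23, which is linear: a_n = 5 + 3·n.
Position 19 falls in track A as its term 7, giving 20.
Position 20 → track B, term 7 = 158.
Position 21 → track C, term 7 = 26.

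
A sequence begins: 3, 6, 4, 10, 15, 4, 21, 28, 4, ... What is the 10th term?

The slot pattern repeats as AAB (period 3), so there are 2 interleaved tracks.
Track A: 3, 6, 10, 15, 21, 28 (triangular numbers n(n+1)/2 for n = 2, 3, …).
Track B: 4, 4, 4 (the constant sequence 4).
Position 10 falls in track A as its term 7, giving 36.

36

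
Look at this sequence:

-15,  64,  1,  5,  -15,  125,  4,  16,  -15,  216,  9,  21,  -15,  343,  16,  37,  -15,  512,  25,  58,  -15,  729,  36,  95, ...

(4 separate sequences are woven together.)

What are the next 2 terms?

-15, 1000

Taking every 4th term gives 4 separate tracks.
Subsequence A: -15, -15, -15, -15, -15, -15. Always -15.
Subsequence B: 64, 125, 216, 343, 512, 729. The cubes 4³, 5³, 6³, ….
Subsequence C: 1, 4, 9, 16, 25, 36. Perfect squares starting at 1².
Subsequence D: 5, 16, 21, 37, 58, 95. A Fibonacci-like recurrence a_n = a_{n-1} + a_{n-2}.
Position 25 → subsequence A, term 7 = -15.
Term 26 comes from subsequence B (its 7th entry): 1000.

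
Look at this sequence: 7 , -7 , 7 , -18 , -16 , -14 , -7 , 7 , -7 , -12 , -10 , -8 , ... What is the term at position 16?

The slot pattern repeats as AAABBB (period 6), so there are 2 interleaved tracks.
Subsequence A is 7, -7, 7, -7, 7, -7, which is the oscillation 7·(−1)^(n+1).
Subsequence B is -18, -16, -14, -12, -10, -8, which is arithmetic, step +2.
Position 16 → subsequence B, term 7 = -6.

-6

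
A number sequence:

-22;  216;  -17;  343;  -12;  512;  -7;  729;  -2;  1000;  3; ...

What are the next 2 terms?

Split by position mod 2 into 2 tracks.
Subsequence A: -22, -17, -12, -7, -2, 3 — arithmetic, step +5.
Subsequence B: 216, 343, 512, 729, 1000 — perfect cubes starting at 6³.
Position 12 falls in subsequence B as its term 6, giving 1331.
Position 13 falls in subsequence A as its term 7, giving 8.

1331, 8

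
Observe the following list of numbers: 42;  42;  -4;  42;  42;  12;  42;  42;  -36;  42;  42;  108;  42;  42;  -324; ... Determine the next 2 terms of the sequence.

Reading positions in blocks of 3 reveals the pattern AAB — 2 tracks woven together.
Stream A: 42, 42, 42, 42, 42, 42, 42, 42, 42, 42 (the constant sequence 42).
Stream B: -4, 12, -36, 108, -324 (multiplying by -3 each time).
Term 16 comes from stream A (its 11th entry): 42.
The 17th slot belongs to stream A; its 12th term is 42.

42, 42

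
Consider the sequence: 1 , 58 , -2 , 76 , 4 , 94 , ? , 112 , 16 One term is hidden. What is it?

-8

Positions 1, 3, 5, … form one subsequence and positions 2, 4, 6, … form another.
Stream A: 1, -2, 4, ?, 16 (multiplying by -2 each time).
Stream B: 58, 76, 94, 112 (linear: a_n = 40 + 18·n).
The gap is stream A's term 4; the rule gives -8.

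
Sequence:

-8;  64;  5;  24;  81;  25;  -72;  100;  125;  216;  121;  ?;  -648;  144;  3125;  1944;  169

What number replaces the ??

625

The terms cycle through 3 interleaved subsequences.
Track A = -8, 24, -72, 216, -648, 1944: multiplying by -3 each time.
Track B = 64, 81, 100, 121, 144, 169: perfect squares starting at 8².
Track C = 5, 25, 125, ?, 3125: successive powers of 5.
Filling track C at index 4 by its rule yields 625.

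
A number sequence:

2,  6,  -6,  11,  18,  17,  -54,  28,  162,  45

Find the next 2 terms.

Odd-indexed and even-indexed terms follow separate rules.
Stream A: 2, -6, 18, -54, 162. Geometric with ratio -3.
Stream B: 6, 11, 17, 28, 45. Each term equals the sum of the previous two.
The 11th slot belongs to stream A; its 6th term is -486.
Position 12 falls in stream B as its term 6, giving 73.

-486, 73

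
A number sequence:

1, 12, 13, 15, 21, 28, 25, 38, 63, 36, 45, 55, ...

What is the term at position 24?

The slot pattern repeats as AAABBB (period 6), so there are 2 interleaved tracks.
Track A = 1, 12, 13, 25, 38, 63: each term equals the sum of the previous two.
Track B = 15, 21, 28, 36, 45, 55: triangular numbers n(n+1)/2 for n = 5, 6, ….
Position 24 falls in track B as its term 12, giving 136.

136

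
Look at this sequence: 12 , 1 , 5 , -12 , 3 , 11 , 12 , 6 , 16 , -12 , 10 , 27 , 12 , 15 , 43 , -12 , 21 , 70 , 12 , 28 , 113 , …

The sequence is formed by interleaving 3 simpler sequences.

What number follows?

Split by position mod 3 into 3 tracks.
Subsequence A: 12, -12, 12, -12, 12, -12, 12 (alternating ±12).
Subsequence B: 1, 3, 6, 10, 15, 21, 28 (the triangular numbers T_1, T_2, …).
Subsequence C: 5, 11, 16, 27, 43, 70, 113 (Fibonacci-style (each term is the sum of the two before it)).
The 22nd slot belongs to subsequence A; its 8th term is -12.

-12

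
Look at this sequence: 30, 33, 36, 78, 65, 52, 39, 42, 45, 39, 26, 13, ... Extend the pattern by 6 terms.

48, 51, 54, 0, -13, -26

The slot pattern repeats as AAABBB (period 6), so there are 2 interleaved tracks.
Stream A is 30, 33, 36, 39, 42, 45, which is arithmetic, step +3.
Stream B is 78, 65, 52, 39, 26, 13, which is linear: a_n = 91 − 13·n.
Position 13 falls in stream A as its term 7, giving 48.
Term 14 comes from stream A (its 8th entry): 51.
The 15th slot belongs to stream A; its 9th term is 54.
Term 16 comes from stream B (its 7th entry): 0.
Position 17 falls in stream B as its term 8, giving -13.
Position 18 → stream B, term 9 = -26.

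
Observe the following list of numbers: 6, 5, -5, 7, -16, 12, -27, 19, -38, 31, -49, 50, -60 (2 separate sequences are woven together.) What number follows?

81

The terms cycle through 2 interleaved subsequences.
Stream A: 6, -5, -16, -27, -38, -49, -60 (linear: a_n = 17 − 11·n).
Stream B: 5, 7, 12, 19, 31, 50 (a Fibonacci-like recurrence a_n = a_{n-1} + a_{n-2}).
Position 14 → stream B, term 7 = 81.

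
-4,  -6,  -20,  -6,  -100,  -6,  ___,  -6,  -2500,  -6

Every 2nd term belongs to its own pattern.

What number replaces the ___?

Positions 1, 3, 5, … form one subsequence and positions 2, 4, 6, … form another.
Stream A: -4, -20, -100, ?, -2500 — geometric, ×5 each step.
Stream B: -6, -6, -6, -6, -6 — the constant sequence -6.
Filling stream A at index 4 by its rule yields -500.

-500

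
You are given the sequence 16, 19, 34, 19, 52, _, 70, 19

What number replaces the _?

19

Odd-indexed and even-indexed terms follow separate rules.
Subsequence A is 16, 34, 52, 70, which is arithmetic with common difference +18.
Subsequence B is 19, 19, ?, 19, which is constant 19.
So the missing entry in subsequence B is 19.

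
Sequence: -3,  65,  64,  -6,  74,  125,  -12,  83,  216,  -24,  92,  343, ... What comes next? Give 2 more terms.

-48, 101

Split by position mod 3 into 3 tracks.
Stream A: -3, -6, -12, -24. Multiplying by 2 each time.
Stream B: 65, 74, 83, 92. Adding 9 each time.
Stream C: 64, 125, 216, 343. Perfect cubes starting at 4³.
Position 13 → stream A, term 5 = -48.
Position 14 falls in stream B as its term 5, giving 101.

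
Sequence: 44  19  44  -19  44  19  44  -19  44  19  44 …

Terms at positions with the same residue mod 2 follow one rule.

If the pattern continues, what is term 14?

19

Taking every 2nd term gives 2 separate tracks.
Subsequence A: 44, 44, 44, 44, 44, 44. Always 44.
Subsequence B: 19, -19, 19, -19, 19. Oscillating between 19 and -19.
Position 14 → subsequence B, term 7 = 19.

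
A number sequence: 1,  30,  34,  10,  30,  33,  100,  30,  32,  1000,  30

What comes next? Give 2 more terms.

Read the sequence 3 terms at a time; column i is its own pattern.
Subsequence A: 1, 10, 100, 1000 (powers 10^0, 10^1, 10^2, …).
Subsequence B: 30, 30, 30, 30 (always 30).
Subsequence C: 34, 33, 32 (arithmetic, step −1).
The 12th slot belongs to subsequence C; its 4th term is 31.
Term 13 comes from subsequence A (its 5th entry): 10000.

31, 10000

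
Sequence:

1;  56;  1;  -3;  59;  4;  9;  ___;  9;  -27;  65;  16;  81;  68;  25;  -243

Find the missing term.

62

Split by position mod 3: positions 1, 4, 7, … form one track, and each other residue class forms its own.
Track A is 1, -3, 9, -27, 81, -243, which is a geometric progression (common ratio -3).
Track B is 56, 59, ?, 65, 68, which is arithmetic, step +3.
Track C is 1, 4, 9, 16, 25, which is consecutive squares n² from n = 1.
Track B's pattern makes the blank 62.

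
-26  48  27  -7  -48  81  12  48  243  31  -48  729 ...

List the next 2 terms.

50, 48

The terms cycle through 3 interleaved subsequences.
Track A: -26, -7, 12, 31 (adding 19 each time).
Track B: 48, -48, 48, -48 (the oscillation 48·(−1)^(n+1)).
Track C: 27, 81, 243, 729 (powers of 3).
Position 13 → track A, term 5 = 50.
Term 14 comes from track B (its 5th entry): 48.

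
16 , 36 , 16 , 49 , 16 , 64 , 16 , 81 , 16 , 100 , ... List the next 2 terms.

Taking every 2nd term gives 2 separate tracks.
Subsequence A: 16, 16, 16, 16, 16 — always 16.
Subsequence B: 36, 49, 64, 81, 100 — perfect squares starting at 6².
The 11th slot belongs to subsequence A; its 6th term is 16.
Position 12 falls in subsequence B as its term 6, giving 121.

16, 121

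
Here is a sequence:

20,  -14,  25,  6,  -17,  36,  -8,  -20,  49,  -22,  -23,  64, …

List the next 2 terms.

Taking every 3rd term gives 3 separate tracks.
Track A = 20, 6, -8, -22: linear: a_n = 34 − 14·n.
Track B = -14, -17, -20, -23: linear: a_n = -11 − 3·n.
Track C = 25, 36, 49, 64: the squares 5², 6², 7², ….
Position 13 falls in track A as its term 5, giving -36.
Position 14 → track B, term 5 = -26.

-36, -26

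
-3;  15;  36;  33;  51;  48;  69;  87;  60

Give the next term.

105

Positions follow the repeating pattern AAB; grouping by letter gives 2 tracks.
Stream A = -3, 15, 33, 51, 69, 87: linear: a_n = -21 + 18·n.
Stream B = 36, 48, 60: linear: a_n = 24 + 12·n.
Term 10 comes from stream A (its 7th entry): 105.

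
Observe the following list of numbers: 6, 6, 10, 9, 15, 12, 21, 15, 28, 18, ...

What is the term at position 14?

24

The terms cycle through 2 interleaved subsequences.
Track A: 6, 10, 15, 21, 28 — triangular numbers n(n+1)/2 for n = 3, 4, ….
Track B: 6, 9, 12, 15, 18 — arithmetic with common difference +3.
Position 14 → track B, term 7 = 24.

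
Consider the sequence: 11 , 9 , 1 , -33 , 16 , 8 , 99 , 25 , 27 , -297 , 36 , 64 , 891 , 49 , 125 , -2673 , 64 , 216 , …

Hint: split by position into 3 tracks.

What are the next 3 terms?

8019, 81, 343

Split by position mod 3 into 3 tracks.
Track A: 11, -33, 99, -297, 891, -2673 (geometric with ratio -3).
Track B: 9, 16, 25, 36, 49, 64 (the squares 3², 4², 5², …).
Track C: 1, 8, 27, 64, 125, 216 (the cubes 1³, 2³, 3³, …).
Position 19 → track A, term 7 = 8019.
The 20th slot belongs to track B; its 7th term is 81.
Term 21 comes from track C (its 7th entry): 343.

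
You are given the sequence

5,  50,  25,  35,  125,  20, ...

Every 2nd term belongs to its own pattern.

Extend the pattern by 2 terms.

Split by position mod 2 into 2 tracks.
Subsequence A: 5, 25, 125 (geometric with ratio 5).
Subsequence B: 50, 35, 20 (linear: a_n = 65 − 15·n).
The 7th slot belongs to subsequence A; its 4th term is 625.
Term 8 comes from subsequence B (its 4th entry): 5.

625, 5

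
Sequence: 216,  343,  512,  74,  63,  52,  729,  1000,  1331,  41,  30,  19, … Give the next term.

Positions follow the repeating pattern AAABBB; grouping by letter gives 2 tracks.
Track A = 216, 343, 512, 729, 1000, 1331: the cubes 6³, 7³, 8³, ….
Track B = 74, 63, 52, 41, 30, 19: linear: a_n = 85 − 11·n.
Term 13 comes from track A (its 7th entry): 1728.

1728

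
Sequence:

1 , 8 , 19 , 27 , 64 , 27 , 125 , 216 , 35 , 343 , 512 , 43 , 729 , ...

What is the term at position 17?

1728

Positions follow the repeating pattern AAB; grouping by letter gives 2 tracks.
Track A: 1, 8, 27, 64, 125, 216, 343, 512, 729 (consecutive cubes n³ from n = 1).
Track B: 19, 27, 35, 43 (linear: a_n = 11 + 8·n).
The 17th slot belongs to track A; its 12th term is 1728.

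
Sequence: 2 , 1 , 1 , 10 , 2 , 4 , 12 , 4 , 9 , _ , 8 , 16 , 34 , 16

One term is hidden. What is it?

22

Taking every 3rd term gives 3 separate tracks.
Stream A: 2, 10, 12, ?, 34 — a Fibonacci-like recurrence a_n = a_{n-1} + a_{n-2}.
Stream B: 1, 2, 4, 8, 16 — powers of 2.
Stream C: 1, 4, 9, 16 — the squares 1², 2², 3², ….
The gap is stream A's term 4; the rule gives 22.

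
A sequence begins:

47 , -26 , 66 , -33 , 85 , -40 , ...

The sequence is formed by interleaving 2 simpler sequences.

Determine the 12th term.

Odd-indexed and even-indexed terms follow separate rules.
Stream A = 47, 66, 85: arithmetic, step +19.
Stream B = -26, -33, -40: linear: a_n = -19 − 7·n.
Term 12 comes from stream B (its 6th entry): -61.

-61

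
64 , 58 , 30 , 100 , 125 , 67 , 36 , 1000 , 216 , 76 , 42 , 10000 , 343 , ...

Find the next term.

85

Split by position mod 4 into 4 tracks.
Stream A: 64, 125, 216, 343 — perfect cubes starting at 4³.
Stream B: 58, 67, 76 — arithmetic, step +9.
Stream C: 30, 36, 42 — adding 6 each time.
Stream D: 100, 1000, 10000 — powers of 10.
The 14th slot belongs to stream B; its 4th term is 85.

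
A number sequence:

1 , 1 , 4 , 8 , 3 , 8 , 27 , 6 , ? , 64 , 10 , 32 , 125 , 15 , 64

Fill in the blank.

Split by position mod 3 into 3 tracks.
Stream A is 1, 8, 27, 64, 125, which is the cubes 1³, 2³, 3³, ….
Stream B is 1, 3, 6, 10, 15, which is the triangular numbers T_1, T_2, ….
Stream C is 4, 8, ?, 32, 64, which is powers 2^2, 2^3, 2^4, ….
Stream C's pattern makes the blank 16.

16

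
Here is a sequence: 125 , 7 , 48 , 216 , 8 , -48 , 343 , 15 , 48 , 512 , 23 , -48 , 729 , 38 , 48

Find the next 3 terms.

Read the sequence 3 terms at a time; column i is its own pattern.
Stream A: 125, 216, 343, 512, 729 — the cubes 5³, 6³, 7³, ….
Stream B: 7, 8, 15, 23, 38 — Fibonacci-style (each term is the sum of the two before it).
Stream C: 48, -48, 48, -48, 48 — alternating ±48.
Position 16 → stream A, term 6 = 1000.
The 17th slot belongs to stream B; its 6th term is 61.
Position 18 → stream C, term 6 = -48.

1000, 61, -48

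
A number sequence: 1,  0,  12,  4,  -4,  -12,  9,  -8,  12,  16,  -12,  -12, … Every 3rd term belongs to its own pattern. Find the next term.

The terms cycle through 3 interleaved subsequences.
Track A = 1, 4, 9, 16: the squares 1², 2², 3², ….
Track B = 0, -4, -8, -12: arithmetic with common difference −4.
Track C = 12, -12, 12, -12: alternating ±12.
Term 13 comes from track A (its 5th entry): 25.

25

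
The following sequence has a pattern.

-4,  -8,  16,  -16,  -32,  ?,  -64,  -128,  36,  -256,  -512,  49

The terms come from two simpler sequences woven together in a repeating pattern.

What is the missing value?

25

Positions follow the repeating pattern AAB; grouping by letter gives 2 tracks.
Subsequence A: -4, -8, -16, -32, -64, -128, -256, -512 — geometric, ×2 each step.
Subsequence B: 16, ?, 36, 49 — consecutive squares n² from n = 4.
Subsequence B's pattern makes the blank 25.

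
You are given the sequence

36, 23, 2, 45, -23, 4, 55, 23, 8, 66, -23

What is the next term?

Split by position mod 3 into 3 tracks.
Subsequence A: 36, 45, 55, 66 — triangular numbers n(n+1)/2 for n = 8, 9, ….
Subsequence B: 23, -23, 23, -23 — alternating ±23.
Subsequence C: 2, 4, 8 — powers of 2.
Position 12 falls in subsequence C as its term 4, giving 16.

16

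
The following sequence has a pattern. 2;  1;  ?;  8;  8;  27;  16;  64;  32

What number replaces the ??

4

Odd-indexed and even-indexed terms follow separate rules.
Track A: 2, ?, 8, 16, 32 (successive powers of 2).
Track B: 1, 8, 27, 64 (the cubes 1³, 2³, 3³, …).
Filling track A at index 2 by its rule yields 4.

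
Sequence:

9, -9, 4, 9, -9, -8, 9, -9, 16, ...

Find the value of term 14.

Reading positions in blocks of 3 reveals the pattern AAB — 2 tracks woven together.
Track A: 9, -9, 9, -9, 9, -9 — the oscillation 9·(−1)^(n+1).
Track B: 4, -8, 16 — a geometric progression (common ratio -2).
Term 14 comes from track A (its 10th entry): -9.

-9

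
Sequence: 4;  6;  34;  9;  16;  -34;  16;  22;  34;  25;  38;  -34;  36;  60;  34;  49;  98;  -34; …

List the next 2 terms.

64, 158

The terms cycle through 3 interleaved subsequences.
Track A is 4, 9, 16, 25, 36, 49, which is the squares 2², 3², 4², ….
Track B is 6, 16, 22, 38, 60, 98, which is each term equals the sum of the previous two.
Track C is 34, -34, 34, -34, 34, -34, which is alternating ±34.
The 19th slot belongs to track A; its 7th term is 64.
Term 20 comes from track B (its 7th entry): 158.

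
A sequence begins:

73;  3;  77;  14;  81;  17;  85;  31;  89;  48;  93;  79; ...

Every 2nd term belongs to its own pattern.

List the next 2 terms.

97, 127

Taking every 2nd term gives 2 separate tracks.
Track A is 73, 77, 81, 85, 89, 93, which is arithmetic, step +4.
Track B is 3, 14, 17, 31, 48, 79, which is a Fibonacci-like recurrence a_n = a_{n-1} + a_{n-2}.
Position 13 falls in track A as its term 7, giving 97.
Position 14 → track B, term 7 = 127.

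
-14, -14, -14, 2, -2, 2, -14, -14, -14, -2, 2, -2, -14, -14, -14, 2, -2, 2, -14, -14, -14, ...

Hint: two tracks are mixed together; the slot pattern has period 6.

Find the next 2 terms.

-2, 2

Reading positions in blocks of 6 reveals the pattern AAABBB — 2 tracks woven together.
Track A: -14, -14, -14, -14, -14, -14, -14, -14, -14, -14, -14, -14. Always -14.
Track B: 2, -2, 2, -2, 2, -2, 2, -2, 2. Oscillating between 2 and -2.
Term 22 comes from track B (its 10th entry): -2.
Position 23 → track B, term 11 = 2.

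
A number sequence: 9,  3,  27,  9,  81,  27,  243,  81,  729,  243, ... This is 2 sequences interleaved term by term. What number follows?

2187

Odd-indexed and even-indexed terms follow separate rules.
Track A: 9, 27, 81, 243, 729. Geometric with ratio 3.
Track B: 3, 9, 27, 81, 243. Powers of 3.
Position 11 falls in track A as its term 6, giving 2187.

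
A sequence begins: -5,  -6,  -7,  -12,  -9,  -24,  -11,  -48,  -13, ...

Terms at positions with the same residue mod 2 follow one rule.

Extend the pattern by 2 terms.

-96, -15

Split by position mod 2 into 2 tracks.
Subsequence A: -5, -7, -9, -11, -13. Arithmetic, step −2.
Subsequence B: -6, -12, -24, -48. A geometric progression (common ratio 2).
Term 10 comes from subsequence B (its 5th entry): -96.
Position 11 → subsequence A, term 6 = -15.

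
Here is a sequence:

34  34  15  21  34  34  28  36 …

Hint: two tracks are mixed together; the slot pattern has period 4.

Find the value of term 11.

45

Reading positions in blocks of 4 reveals the pattern AABB — 2 tracks woven together.
Subsequence A is 34, 34, 34, 34, which is the constant sequence 34.
Subsequence B is 15, 21, 28, 36, which is triangular numbers starting at T_5.
Position 11 falls in subsequence B as its term 5, giving 45.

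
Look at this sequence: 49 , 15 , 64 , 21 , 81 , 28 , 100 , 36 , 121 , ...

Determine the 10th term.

45

Odd-indexed and even-indexed terms follow separate rules.
Track A = 49, 64, 81, 100, 121: perfect squares starting at 7².
Track B = 15, 21, 28, 36: triangular numbers starting at T_5.
Position 10 falls in track B as its term 5, giving 45.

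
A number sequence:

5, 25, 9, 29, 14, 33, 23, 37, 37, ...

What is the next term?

41

Taking every 2nd term gives 2 separate tracks.
Subsequence A: 5, 9, 14, 23, 37 (each term equals the sum of the previous two).
Subsequence B: 25, 29, 33, 37 (arithmetic, step +4).
The 10th slot belongs to subsequence B; its 5th term is 41.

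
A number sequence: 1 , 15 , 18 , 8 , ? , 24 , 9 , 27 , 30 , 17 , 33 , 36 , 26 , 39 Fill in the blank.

The slot pattern repeats as ABB (period 3), so there are 2 interleaved tracks.
Subsequence A is 1, 8, 9, 17, 26, which is Fibonacci-style (each term is the sum of the two before it).
Subsequence B is 15, 18, ?, 24, 27, 30, 33, 36, 39, which is arithmetic with common difference +3.
The gap is subsequence B's term 3; the rule gives 21.

21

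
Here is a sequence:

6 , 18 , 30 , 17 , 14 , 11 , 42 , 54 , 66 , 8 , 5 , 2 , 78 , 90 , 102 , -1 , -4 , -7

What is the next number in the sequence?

Reading positions in blocks of 6 reveals the pattern AAABBB — 2 tracks woven together.
Track A is 6, 18, 30, 42, 54, 66, 78, 90, 102, which is adding 12 each time.
Track B is 17, 14, 11, 8, 5, 2, -1, -4, -7, which is linear: a_n = 20 − 3·n.
The 19th slot belongs to track A; its 10th term is 114.

114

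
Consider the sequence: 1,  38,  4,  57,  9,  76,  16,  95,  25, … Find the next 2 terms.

Split by position mod 2 into 2 tracks.
Track A is 1, 4, 9, 16, 25, which is perfect squares starting at 1².
Track B is 38, 57, 76, 95, which is arithmetic, step +19.
Position 10 → track B, term 5 = 114.
Position 11 falls in track A as its term 6, giving 36.

114, 36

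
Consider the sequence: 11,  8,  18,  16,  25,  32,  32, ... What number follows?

Odd-indexed and even-indexed terms follow separate rules.
Stream A: 11, 18, 25, 32 — linear: a_n = 4 + 7·n.
Stream B: 8, 16, 32 — successive powers of 2.
Position 8 → stream B, term 4 = 64.

64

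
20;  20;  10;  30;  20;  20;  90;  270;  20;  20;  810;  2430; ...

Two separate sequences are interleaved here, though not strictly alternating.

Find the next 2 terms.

20, 20

Positions follow the repeating pattern AABB; grouping by letter gives 2 tracks.
Subsequence A = 20, 20, 20, 20, 20, 20: always 20.
Subsequence B = 10, 30, 90, 270, 810, 2430: a geometric progression (common ratio 3).
Position 13 → subsequence A, term 7 = 20.
Position 14 → subsequence A, term 8 = 20.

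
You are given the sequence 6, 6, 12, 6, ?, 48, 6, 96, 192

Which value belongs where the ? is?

24

The slot pattern repeats as ABB (period 3), so there are 2 interleaved tracks.
Subsequence A = 6, 6, 6: constant 6.
Subsequence B = 6, 12, ?, 48, 96, 192: geometric, ×2 each step.
Filling subsequence B at index 3 by its rule yields 24.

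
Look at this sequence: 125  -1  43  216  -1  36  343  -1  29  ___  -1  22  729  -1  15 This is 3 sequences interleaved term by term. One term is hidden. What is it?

512

The terms cycle through 3 interleaved subsequences.
Stream A: 125, 216, 343, ?, 729 (perfect cubes starting at 5³).
Stream B: -1, -1, -1, -1, -1 (constant -1).
Stream C: 43, 36, 29, 22, 15 (subtracting 7 each time).
Filling stream A at index 4 by its rule yields 512.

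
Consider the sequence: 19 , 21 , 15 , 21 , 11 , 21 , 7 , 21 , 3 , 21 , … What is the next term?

-1

Odd-indexed and even-indexed terms follow separate rules.
Subsequence A: 19, 15, 11, 7, 3 (linear: a_n = 23 − 4·n).
Subsequence B: 21, 21, 21, 21, 21 (the constant sequence 21).
Position 11 → subsequence A, term 6 = -1.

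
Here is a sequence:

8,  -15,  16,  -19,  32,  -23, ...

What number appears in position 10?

-31

Positions 1, 3, 5, … form one subsequence and positions 2, 4, 6, … form another.
Track A is 8, 16, 32, which is successive powers of 2.
Track B is -15, -19, -23, which is arithmetic with common difference −4.
Position 10 → track B, term 5 = -31.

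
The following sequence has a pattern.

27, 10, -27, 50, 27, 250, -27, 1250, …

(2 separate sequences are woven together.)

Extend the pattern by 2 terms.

27, 6250

The terms cycle through 2 interleaved subsequences.
Subsequence A: 27, -27, 27, -27 — oscillating between 27 and -27.
Subsequence B: 10, 50, 250, 1250 — multiplying by 5 each time.
The 9th slot belongs to subsequence A; its 5th term is 27.
Position 10 falls in subsequence B as its term 5, giving 6250.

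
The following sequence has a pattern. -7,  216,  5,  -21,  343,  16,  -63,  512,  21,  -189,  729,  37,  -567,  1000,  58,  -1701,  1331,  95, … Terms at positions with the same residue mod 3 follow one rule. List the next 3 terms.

Read the sequence 3 terms at a time; column i is its own pattern.
Subsequence A is -7, -21, -63, -189, -567, -1701, which is a geometric progression (common ratio 3).
Subsequence B is 216, 343, 512, 729, 1000, 1331, which is consecutive cubes n³ from n = 6.
Subsequence C is 5, 16, 21, 37, 58, 95, which is each term equals the sum of the previous two.
Position 19 falls in subsequence A as its term 7, giving -5103.
Term 20 comes from subsequence B (its 7th entry): 1728.
Term 21 comes from subsequence C (its 7th entry): 153.

-5103, 1728, 153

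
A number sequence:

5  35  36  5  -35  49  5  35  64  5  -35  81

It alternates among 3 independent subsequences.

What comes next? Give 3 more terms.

Taking every 3rd term gives 3 separate tracks.
Subsequence A: 5, 5, 5, 5. Always 5.
Subsequence B: 35, -35, 35, -35. Alternating ±35.
Subsequence C: 36, 49, 64, 81. Perfect squares starting at 6².
Position 13 falls in subsequence A as its term 5, giving 5.
The 14th slot belongs to subsequence B; its 5th term is 35.
Term 15 comes from subsequence C (its 5th entry): 100.

5, 35, 100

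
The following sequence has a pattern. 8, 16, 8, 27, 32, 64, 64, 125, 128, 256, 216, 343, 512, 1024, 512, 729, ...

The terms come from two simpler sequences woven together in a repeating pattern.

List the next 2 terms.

The slot pattern repeats as AABB (period 4), so there are 2 interleaved tracks.
Subsequence A: 8, 16, 32, 64, 128, 256, 512, 1024 (powers 2^3, 2^4, 2^5, …).
Subsequence B: 8, 27, 64, 125, 216, 343, 512, 729 (perfect cubes starting at 2³).
Position 17 → subsequence A, term 9 = 2048.
Position 18 falls in subsequence A as its term 10, giving 4096.

2048, 4096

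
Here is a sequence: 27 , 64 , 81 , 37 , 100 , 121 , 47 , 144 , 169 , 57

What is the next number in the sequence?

The slot pattern repeats as ABB (period 3), so there are 2 interleaved tracks.
Subsequence A: 27, 37, 47, 57 (arithmetic, step +10).
Subsequence B: 64, 81, 100, 121, 144, 169 (the squares 8², 9², 10², …).
Position 11 → subsequence B, term 7 = 196.

196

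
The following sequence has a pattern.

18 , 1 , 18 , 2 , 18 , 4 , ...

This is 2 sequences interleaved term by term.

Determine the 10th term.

16

Taking every 2nd term gives 2 separate tracks.
Track A: 18, 18, 18 — always 18.
Track B: 1, 2, 4 — powers of 2.
Position 10 → track B, term 5 = 16.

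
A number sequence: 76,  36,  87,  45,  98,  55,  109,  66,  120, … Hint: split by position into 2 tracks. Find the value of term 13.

Taking every 2nd term gives 2 separate tracks.
Track A: 76, 87, 98, 109, 120 (linear: a_n = 65 + 11·n).
Track B: 36, 45, 55, 66 (triangular numbers starting at T_8).
Position 13 → track A, term 7 = 142.

142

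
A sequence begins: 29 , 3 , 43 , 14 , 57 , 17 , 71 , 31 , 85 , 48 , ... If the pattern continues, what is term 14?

Split by position mod 2 into 2 tracks.
Stream A: 29, 43, 57, 71, 85 (arithmetic with common difference +14).
Stream B: 3, 14, 17, 31, 48 (each term equals the sum of the previous two).
Term 14 comes from stream B (its 7th entry): 127.

127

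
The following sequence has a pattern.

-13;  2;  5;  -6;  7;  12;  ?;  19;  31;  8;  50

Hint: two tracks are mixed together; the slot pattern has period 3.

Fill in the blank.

1

Reading positions in blocks of 3 reveals the pattern ABB — 2 tracks woven together.
Track A: -13, -6, ?, 8 (arithmetic with common difference +7).
Track B: 2, 5, 7, 12, 19, 31, 50 (Fibonacci-style (each term is the sum of the two before it)).
The gap is track A's term 3; the rule gives 1.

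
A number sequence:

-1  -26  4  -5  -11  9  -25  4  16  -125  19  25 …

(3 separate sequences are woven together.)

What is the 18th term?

Split by position mod 3 into 3 tracks.
Track A: -1, -5, -25, -125 — multiplying by 5 each time.
Track B: -26, -11, 4, 19 — adding 15 each time.
Track C: 4, 9, 16, 25 — the squares 2², 3², 4², ….
Position 18 falls in track C as its term 6, giving 49.

49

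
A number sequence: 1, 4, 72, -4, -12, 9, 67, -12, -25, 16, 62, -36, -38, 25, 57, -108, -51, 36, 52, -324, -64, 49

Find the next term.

Split by position mod 4 into 4 tracks.
Stream A is 1, -12, -25, -38, -51, -64, which is subtracting 13 each time.
Stream B is 4, 9, 16, 25, 36, 49, which is perfect squares starting at 2².
Stream C is 72, 67, 62, 57, 52, which is arithmetic with common difference −5.
Stream D is -4, -12, -36, -108, -324, which is a geometric progression (common ratio 3).
The 23rd slot belongs to stream C; its 6th term is 47.

47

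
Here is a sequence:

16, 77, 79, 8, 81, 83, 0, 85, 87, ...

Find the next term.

-8

The slot pattern repeats as ABB (period 3), so there are 2 interleaved tracks.
Subsequence A is 16, 8, 0, which is linear: a_n = 24 − 8·n.
Subsequence B is 77, 79, 81, 83, 85, 87, which is adding 2 each time.
Position 10 falls in subsequence A as its term 4, giving -8.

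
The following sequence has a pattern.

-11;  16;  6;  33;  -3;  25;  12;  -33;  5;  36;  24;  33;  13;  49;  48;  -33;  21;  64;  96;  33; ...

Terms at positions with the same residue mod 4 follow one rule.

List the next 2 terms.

29, 81

Read the sequence 4 terms at a time; column i is its own pattern.
Stream A: -11, -3, 5, 13, 21 (arithmetic, step +8).
Stream B: 16, 25, 36, 49, 64 (consecutive squares n² from n = 4).
Stream C: 6, 12, 24, 48, 96 (a geometric progression (common ratio 2)).
Stream D: 33, -33, 33, -33, 33 (alternating ±33).
Position 21 → stream A, term 6 = 29.
The 22nd slot belongs to stream B; its 6th term is 81.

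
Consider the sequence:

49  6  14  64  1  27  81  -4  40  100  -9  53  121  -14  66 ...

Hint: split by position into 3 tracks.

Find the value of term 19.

169

Taking every 3rd term gives 3 separate tracks.
Stream A: 49, 64, 81, 100, 121. Perfect squares starting at 7².
Stream B: 6, 1, -4, -9, -14. Subtracting 5 each time.
Stream C: 14, 27, 40, 53, 66. Linear: a_n = 1 + 13·n.
The 19th slot belongs to stream A; its 7th term is 169.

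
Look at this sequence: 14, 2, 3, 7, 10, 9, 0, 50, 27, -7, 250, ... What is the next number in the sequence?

Taking every 3rd term gives 3 separate tracks.
Track A is 14, 7, 0, -7, which is arithmetic with common difference −7.
Track B is 2, 10, 50, 250, which is multiplying by 5 each time.
Track C is 3, 9, 27, which is powers 3^1, 3^2, 3^3, ….
Position 12 → track C, term 4 = 81.

81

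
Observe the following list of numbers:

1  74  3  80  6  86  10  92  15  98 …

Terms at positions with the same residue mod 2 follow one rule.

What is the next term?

Positions 1, 3, 5, … form one subsequence and positions 2, 4, 6, … form another.
Track A is 1, 3, 6, 10, 15, which is the triangular numbers T_1, T_2, ….
Track B is 74, 80, 86, 92, 98, which is adding 6 each time.
The 11th slot belongs to track A; its 6th term is 21.

21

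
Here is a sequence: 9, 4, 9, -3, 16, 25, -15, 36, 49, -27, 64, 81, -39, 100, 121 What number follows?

-51

Positions follow the repeating pattern ABB; grouping by letter gives 2 tracks.
Track A: 9, -3, -15, -27, -39 (subtracting 12 each time).
Track B: 4, 9, 16, 25, 36, 49, 64, 81, 100, 121 (the squares 2², 3², 4², …).
Position 16 → track A, term 6 = -51.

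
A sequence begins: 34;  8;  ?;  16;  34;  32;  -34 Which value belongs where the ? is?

Taking every 2nd term gives 2 separate tracks.
Stream A is 34, ?, 34, -34, which is oscillating between 34 and -34.
Stream B is 8, 16, 32, which is a geometric progression (common ratio 2).
Stream A's pattern makes the blank -34.

-34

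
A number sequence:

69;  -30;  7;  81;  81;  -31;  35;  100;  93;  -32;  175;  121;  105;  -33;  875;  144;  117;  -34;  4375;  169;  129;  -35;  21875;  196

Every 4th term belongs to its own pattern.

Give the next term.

141

The terms cycle through 4 interleaved subsequences.
Subsequence A: 69, 81, 93, 105, 117, 129 — arithmetic, step +12.
Subsequence B: -30, -31, -32, -33, -34, -35 — subtracting 1 each time.
Subsequence C: 7, 35, 175, 875, 4375, 21875 — geometric, ×5 each step.
Subsequence D: 81, 100, 121, 144, 169, 196 — the squares 9², 10², 11², ….
Position 25 falls in subsequence A as its term 7, giving 141.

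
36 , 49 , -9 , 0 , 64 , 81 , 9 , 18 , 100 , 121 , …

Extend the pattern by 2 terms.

Reading positions in blocks of 4 reveals the pattern AABB — 2 tracks woven together.
Track A: 36, 49, 64, 81, 100, 121 (perfect squares starting at 6²).
Track B: -9, 0, 9, 18 (arithmetic, step +9).
Position 11 falls in track B as its term 5, giving 27.
The 12th slot belongs to track B; its 6th term is 36.

27, 36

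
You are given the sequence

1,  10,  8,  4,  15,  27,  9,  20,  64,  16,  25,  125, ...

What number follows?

Split by position mod 3: positions 1, 4, 7, … form one track, and each other residue class forms its own.
Stream A: 1, 4, 9, 16. Perfect squares starting at 1².
Stream B: 10, 15, 20, 25. Adding 5 each time.
Stream C: 8, 27, 64, 125. The cubes 2³, 3³, 4³, ….
Term 13 comes from stream A (its 5th entry): 25.

25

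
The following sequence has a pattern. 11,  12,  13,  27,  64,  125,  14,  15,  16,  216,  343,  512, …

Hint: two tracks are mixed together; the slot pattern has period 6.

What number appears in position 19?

Reading positions in blocks of 6 reveals the pattern AAABBB — 2 tracks woven together.
Track A: 11, 12, 13, 14, 15, 16 — arithmetic, step +1.
Track B: 27, 64, 125, 216, 343, 512 — consecutive cubes n³ from n = 3.
Term 19 comes from track A (its 10th entry): 20.

20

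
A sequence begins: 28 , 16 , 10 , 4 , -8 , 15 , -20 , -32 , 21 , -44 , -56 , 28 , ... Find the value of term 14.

-80

Reading positions in blocks of 3 reveals the pattern AAB — 2 tracks woven together.
Track A is 28, 16, 4, -8, -20, -32, -44, -56, which is arithmetic with common difference −12.
Track B is 10, 15, 21, 28, which is the triangular numbers T_4, T_5, ….
Term 14 comes from track A (its 10th entry): -80.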